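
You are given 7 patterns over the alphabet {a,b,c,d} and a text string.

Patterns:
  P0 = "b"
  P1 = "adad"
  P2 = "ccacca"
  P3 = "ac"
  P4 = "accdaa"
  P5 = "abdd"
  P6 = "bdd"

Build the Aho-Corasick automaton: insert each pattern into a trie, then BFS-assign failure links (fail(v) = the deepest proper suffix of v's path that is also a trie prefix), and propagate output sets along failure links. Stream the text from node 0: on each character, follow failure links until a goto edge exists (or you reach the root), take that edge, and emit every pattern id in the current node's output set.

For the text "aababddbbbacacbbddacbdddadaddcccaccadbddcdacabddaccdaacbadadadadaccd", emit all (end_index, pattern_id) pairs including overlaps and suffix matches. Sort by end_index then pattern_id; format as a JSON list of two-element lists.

Build:
Trie (insert patterns):
  0='ε' goto a→2 b→1 c→6
  1='b' goto d→20  [P0 ends]
  2='a' goto b→17 c→12 d→3
  3='ad' goto a→4
  4='ada' goto d→5
  5='adad' goto ·  [P1 ends]
  6='c' goto c→7
  7='cc' goto a→8
  8='cca' goto c→9
  9='ccac' goto c→10
  10='ccacc' goto a→11
  11='ccacca' goto ·  [P2 ends]
  12='ac' goto c→13  [P3 ends]
  13='acc' goto d→14
  14='accd' goto a→15
  15='accda' goto a→16
  16='accdaa' goto ·  [P4 ends]
  17='ab' goto d→18
  18='abd' goto d→19
  19='abdd' goto ·  [P5 ends]
  20='bd' goto d→21
  21='bdd' goto ·  [P6 ends]

Failure links (BFS by depth):
  fail(1) 'b': from fail(0)=0 chase 'b': 0 ⇒ 0;  out={0}∪out(0)={0}
  fail(2) 'a': from fail(0)=0 chase 'a': 0 ⇒ 0;  out=∅∪out(0)=∅
  fail(6) 'c': from fail(0)=0 chase 'c': 0 ⇒ 0;  out=∅∪out(0)=∅
  fail(3) 'ad': from fail(2)=0 chase 'd': 0 ⇒ 0;  out=∅∪out(0)=∅
  fail(7) 'cc': from fail(6)=0 chase 'c': 0 ⇒ 6;  out=∅∪out(6)=∅
  fail(12) 'ac': from fail(2)=0 chase 'c': 0 ⇒ 6;  out={3}∪out(6)={3}
  fail(17) 'ab': from fail(2)=0 chase 'b': 0 ⇒ 1;  out=∅∪out(1)={0}
  fail(20) 'bd': from fail(1)=0 chase 'd': 0 ⇒ 0;  out=∅∪out(0)=∅
  fail(4) 'ada': from fail(3)=0 chase 'a': 0 ⇒ 2;  out=∅∪out(2)=∅
  fail(8) 'cca': from fail(7)=6 chase 'a': 6→0 ⇒ 2;  out=∅∪out(2)=∅
  fail(13) 'acc': from fail(12)=6 chase 'c': 6 ⇒ 7;  out=∅∪out(7)=∅
  fail(18) 'abd': from fail(17)=1 chase 'd': 1 ⇒ 20;  out=∅∪out(20)=∅
  fail(21) 'bdd': from fail(20)=0 chase 'd': 0 ⇒ 0;  out={6}∪out(0)={6}
  fail(5) 'adad': from fail(4)=2 chase 'd': 2 ⇒ 3;  out={1}∪out(3)={1}
  fail(9) 'ccac': from fail(8)=2 chase 'c': 2 ⇒ 12;  out=∅∪out(12)={3}
  fail(14) 'accd': from fail(13)=7 chase 'd': 7→6→0 ⇒ 0;  out=∅∪out(0)=∅
  fail(19) 'abdd': from fail(18)=20 chase 'd': 20 ⇒ 21;  out={5}∪out(21)={5,6}
  fail(10) 'ccacc': from fail(9)=12 chase 'c': 12 ⇒ 13;  out=∅∪out(13)=∅
  fail(15) 'accda': from fail(14)=0 chase 'a': 0 ⇒ 2;  out=∅∪out(2)=∅
  fail(11) 'ccacca': from fail(10)=13 chase 'a': 13→7 ⇒ 8;  out={2}∪out(8)={2}
  fail(16) 'accdaa': from fail(15)=2 chase 'a': 2→0 ⇒ 2;  out={4}∪out(2)={4}

Text stream:
pos 0 'a': at 2
pos 1 'a': at 2 (via fail)
pos 2 'b': at 17  → match P0@[2:2]
pos 3 'a': at 2 (via fail)
pos 4 'b': at 17  → match P0@[4:4]
pos 5 'd': at 18
pos 6 'd': at 19  → match P5@[3:6],P6@[4:6]
pos 7 'b': at 1 (via fail)  → match P0@[7:7]
pos 8 'b': at 1 (via fail)  → match P0@[8:8]
pos 9 'b': at 1 (via fail)  → match P0@[9:9]
pos 10 'a': at 2 (via fail)
pos 11 'c': at 12  → match P3@[10:11]
pos 12 'a': at 2 (via fail)
pos 13 'c': at 12  → match P3@[12:13]
pos 14 'b': at 1 (via fail)  → match P0@[14:14]
pos 15 'b': at 1 (via fail)  → match P0@[15:15]
pos 16 'd': at 20
pos 17 'd': at 21  → match P6@[15:17]
pos 18 'a': at 2 (via fail)
pos 19 'c': at 12  → match P3@[18:19]
pos 20 'b': at 1 (via fail)  → match P0@[20:20]
pos 21 'd': at 20
pos 22 'd': at 21  → match P6@[20:22]
pos 23 'd': at 0 (via fail)
pos 24 'a': at 2
pos 25 'd': at 3
pos 26 'a': at 4
pos 27 'd': at 5  → match P1@[24:27]
pos 28 'd': at 0 (via fail)
pos 29 'c': at 6
pos 30 'c': at 7
pos 31 'c': at 7 (via fail)
pos 32 'a': at 8
pos 33 'c': at 9  → match P3@[32:33]
pos 34 'c': at 10
pos 35 'a': at 11  → match P2@[30:35]
pos 36 'd': at 3 (via fail)
pos 37 'b': at 1 (via fail)  → match P0@[37:37]
pos 38 'd': at 20
pos 39 'd': at 21  → match P6@[37:39]
pos 40 'c': at 6 (via fail)
pos 41 'd': at 0 (via fail)
pos 42 'a': at 2
pos 43 'c': at 12  → match P3@[42:43]
pos 44 'a': at 2 (via fail)
pos 45 'b': at 17  → match P0@[45:45]
pos 46 'd': at 18
pos 47 'd': at 19  → match P5@[44:47],P6@[45:47]
pos 48 'a': at 2 (via fail)
pos 49 'c': at 12  → match P3@[48:49]
pos 50 'c': at 13
pos 51 'd': at 14
pos 52 'a': at 15
pos 53 'a': at 16  → match P4@[48:53]
pos 54 'c': at 12 (via fail)  → match P3@[53:54]
pos 55 'b': at 1 (via fail)  → match P0@[55:55]
pos 56 'a': at 2 (via fail)
pos 57 'd': at 3
pos 58 'a': at 4
pos 59 'd': at 5  → match P1@[56:59]
pos 60 'a': at 4 (via fail)
pos 61 'd': at 5  → match P1@[58:61]
pos 62 'a': at 4 (via fail)
pos 63 'd': at 5  → match P1@[60:63]
pos 64 'a': at 4 (via fail)
pos 65 'c': at 12 (via fail)  → match P3@[64:65]
pos 66 'c': at 13
pos 67 'd': at 14

Result: [[2,0],[4,0],[6,5],[6,6],[7,0],[8,0],[9,0],[11,3],[13,3],[14,0],[15,0],[17,6],[19,3],[20,0],[22,6],[27,1],[33,3],[35,2],[37,0],[39,6],[43,3],[45,0],[47,5],[47,6],[49,3],[53,4],[54,3],[55,0],[59,1],[61,1],[63,1],[65,3]]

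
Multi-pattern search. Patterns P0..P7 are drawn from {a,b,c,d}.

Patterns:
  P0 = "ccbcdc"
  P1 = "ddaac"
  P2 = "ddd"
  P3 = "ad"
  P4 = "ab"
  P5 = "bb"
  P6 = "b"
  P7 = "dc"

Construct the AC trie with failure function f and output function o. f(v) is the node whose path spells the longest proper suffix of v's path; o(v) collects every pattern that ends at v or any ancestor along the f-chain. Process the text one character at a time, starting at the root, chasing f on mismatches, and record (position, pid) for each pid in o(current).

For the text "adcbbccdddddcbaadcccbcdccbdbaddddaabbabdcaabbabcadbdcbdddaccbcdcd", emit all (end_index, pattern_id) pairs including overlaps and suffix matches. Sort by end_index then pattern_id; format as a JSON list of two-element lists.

Build:
Trie (insert patterns):
  n0 'ε': a→13 b→16 c→1 d→7
  n1 'c': c→2
  n2 'cc': b→3
  n3 'ccb': c→4
  n4 'ccbc': d→5
  n5 'ccbcd': c→6
  n6 'ccbcdc': ·  [P0 ends]
  n7 'd': c→18 d→8
  n8 'dd': a→9 d→12
  n9 'dda': a→10
  n10 'ddaa': c→11
  n11 'ddaac': ·  [P1 ends]
  n12 'ddd': ·  [P2 ends]
  n13 'a': b→15 d→14
  n14 'ad': ·  [P3 ends]
  n15 'ab': ·  [P4 ends]
  n16 'b': b→17  [P6 ends]
  n17 'bb': ·  [P5 ends]
  n18 'dc': ·  [P7 ends]

Failure links (BFS by depth):
  fail(1) 'c': from fail(0)=0 chase 'c': 0 ⇒ 0;  out=∅∪out(0)=∅
  fail(7) 'd': from fail(0)=0 chase 'd': 0 ⇒ 0;  out=∅∪out(0)=∅
  fail(13) 'a': from fail(0)=0 chase 'a': 0 ⇒ 0;  out=∅∪out(0)=∅
  fail(16) 'b': from fail(0)=0 chase 'b': 0 ⇒ 0;  out={6}∪out(0)={6}
  fail(2) 'cc': from fail(1)=0 chase 'c': 0 ⇒ 1;  out=∅∪out(1)=∅
  fail(8) 'dd': from fail(7)=0 chase 'd': 0 ⇒ 7;  out=∅∪out(7)=∅
  fail(14) 'ad': from fail(13)=0 chase 'd': 0 ⇒ 7;  out={3}∪out(7)={3}
  fail(15) 'ab': from fail(13)=0 chase 'b': 0 ⇒ 16;  out={4}∪out(16)={4,6}
  fail(17) 'bb': from fail(16)=0 chase 'b': 0 ⇒ 16;  out={5}∪out(16)={5,6}
  fail(18) 'dc': from fail(7)=0 chase 'c': 0 ⇒ 1;  out={7}∪out(1)={7}
  fail(3) 'ccb': from fail(2)=1 chase 'b': 1→0 ⇒ 16;  out=∅∪out(16)={6}
  fail(9) 'dda': from fail(8)=7 chase 'a': 7→0 ⇒ 13;  out=∅∪out(13)=∅
  fail(12) 'ddd': from fail(8)=7 chase 'd': 7 ⇒ 8;  out={2}∪out(8)={2}
  fail(4) 'ccbc': from fail(3)=16 chase 'c': 16→0 ⇒ 1;  out=∅∪out(1)=∅
  fail(10) 'ddaa': from fail(9)=13 chase 'a': 13→0 ⇒ 13;  out=∅∪out(13)=∅
  fail(5) 'ccbcd': from fail(4)=1 chase 'd': 1→0 ⇒ 7;  out=∅∪out(7)=∅
  fail(11) 'ddaac': from fail(10)=13 chase 'c': 13→0 ⇒ 1;  out={1}∪out(1)={1}
  fail(6) 'ccbcdc': from fail(5)=7 chase 'c': 7 ⇒ 18;  out={0}∪out(18)={0,7}

Text stream:
i=0 'a': node 0→13
i=1 'd': node 13→14  → match P3@[0:1]
i=2 'c': node 14→18 ·f  → match P7@[1:2]
i=3 'b': node 18→16 ·f  → match P6@[3:3]
i=4 'b': node 16→17  → match P5@[3:4],P6@[4:4]
i=5 'c': node 17→1 ·f
i=6 'c': node 1→2
i=7 'd': node 2→7 ·f
i=8 'd': node 7→8
i=9 'd': node 8→12  → match P2@[7:9]
i=10 'd': node 12→12 ·f  → match P2@[8:10]
i=11 'd': node 12→12 ·f  → match P2@[9:11]
i=12 'c': node 12→18 ·f  → match P7@[11:12]
i=13 'b': node 18→16 ·f  → match P6@[13:13]
i=14 'a': node 16→13 ·f
i=15 'a': node 13→13 ·f
i=16 'd': node 13→14  → match P3@[15:16]
i=17 'c': node 14→18 ·f  → match P7@[16:17]
i=18 'c': node 18→2 ·f
i=19 'c': node 2→2 ·f
i=20 'b': node 2→3  → match P6@[20:20]
i=21 'c': node 3→4
i=22 'd': node 4→5
i=23 'c': node 5→6  → match P0@[18:23],P7@[22:23]
i=24 'c': node 6→2 ·f
i=25 'b': node 2→3  → match P6@[25:25]
i=26 'd': node 3→7 ·f
i=27 'b': node 7→16 ·f  → match P6@[27:27]
i=28 'a': node 16→13 ·f
i=29 'd': node 13→14  → match P3@[28:29]
i=30 'd': node 14→8 ·f
i=31 'd': node 8→12  → match P2@[29:31]
i=32 'd': node 12→12 ·f  → match P2@[30:32]
i=33 'a': node 12→9 ·f
i=34 'a': node 9→10
i=35 'b': node 10→15 ·f  → match P4@[34:35],P6@[35:35]
i=36 'b': node 15→17 ·f  → match P5@[35:36],P6@[36:36]
i=37 'a': node 17→13 ·f
i=38 'b': node 13→15  → match P4@[37:38],P6@[38:38]
i=39 'd': node 15→7 ·f
i=40 'c': node 7→18  → match P7@[39:40]
i=41 'a': node 18→13 ·f
i=42 'a': node 13→13 ·f
i=43 'b': node 13→15  → match P4@[42:43],P6@[43:43]
i=44 'b': node 15→17 ·f  → match P5@[43:44],P6@[44:44]
i=45 'a': node 17→13 ·f
i=46 'b': node 13→15  → match P4@[45:46],P6@[46:46]
i=47 'c': node 15→1 ·f
i=48 'a': node 1→13 ·f
i=49 'd': node 13→14  → match P3@[48:49]
i=50 'b': node 14→16 ·f  → match P6@[50:50]
i=51 'd': node 16→7 ·f
i=52 'c': node 7→18  → match P7@[51:52]
i=53 'b': node 18→16 ·f  → match P6@[53:53]
i=54 'd': node 16→7 ·f
i=55 'd': node 7→8
i=56 'd': node 8→12  → match P2@[54:56]
i=57 'a': node 12→9 ·f
i=58 'c': node 9→1 ·f
i=59 'c': node 1→2
i=60 'b': node 2→3  → match P6@[60:60]
i=61 'c': node 3→4
i=62 'd': node 4→5
i=63 'c': node 5→6  → match P0@[58:63],P7@[62:63]
i=64 'd': node 6→7 ·f

Result: [[1,3],[2,7],[3,6],[4,5],[4,6],[9,2],[10,2],[11,2],[12,7],[13,6],[16,3],[17,7],[20,6],[23,0],[23,7],[25,6],[27,6],[29,3],[31,2],[32,2],[35,4],[35,6],[36,5],[36,6],[38,4],[38,6],[40,7],[43,4],[43,6],[44,5],[44,6],[46,4],[46,6],[49,3],[50,6],[52,7],[53,6],[56,2],[60,6],[63,0],[63,7]]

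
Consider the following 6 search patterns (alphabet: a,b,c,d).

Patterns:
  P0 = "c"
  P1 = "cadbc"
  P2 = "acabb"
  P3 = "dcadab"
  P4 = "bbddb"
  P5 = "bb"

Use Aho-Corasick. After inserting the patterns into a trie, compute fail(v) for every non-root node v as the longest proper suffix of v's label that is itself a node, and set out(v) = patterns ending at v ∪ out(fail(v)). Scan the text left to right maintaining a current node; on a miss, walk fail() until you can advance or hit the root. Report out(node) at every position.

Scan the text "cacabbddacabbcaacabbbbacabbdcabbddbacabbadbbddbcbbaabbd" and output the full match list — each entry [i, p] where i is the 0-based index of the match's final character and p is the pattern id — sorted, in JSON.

Build automaton:
Trie (insert patterns):
  n0 'ε': a→6 b→17 c→1 d→11
  n1 'c': a→2  [P0 ends]
  n2 'ca': d→3
  n3 'cad': b→4
  n4 'cadb': c→5
  n5 'cadbc': ·  [P1 ends]
  n6 'a': c→7
  n7 'ac': a→8
  n8 'aca': b→9
  n9 'acab': b→10
  n10 'acabb': ·  [P2 ends]
  n11 'd': c→12
  n12 'dc': a→13
  n13 'dca': d→14
  n14 'dcad': a→15
  n15 'dcada': b→16
  n16 'dcadab': ·  [P3 ends]
  n17 'b': b→18
  n18 'bb': d→19  [P5 ends]
  n19 'bbd': d→20
  n20 'bbdd': b→21
  n21 'bbddb': ·  [P4 ends]

BFS fail/out derivation:
  fail(1) 'c': from fail(0)=0 chase 'c': 0 ⇒ 0;  out={0}∪out(0)={0}
  fail(6) 'a': from fail(0)=0 chase 'a': 0 ⇒ 0;  out=∅∪out(0)=∅
  fail(11) 'd': from fail(0)=0 chase 'd': 0 ⇒ 0;  out=∅∪out(0)=∅
  fail(17) 'b': from fail(0)=0 chase 'b': 0 ⇒ 0;  out=∅∪out(0)=∅
  fail(2) 'ca': from fail(1)=0 chase 'a': 0 ⇒ 6;  out=∅∪out(6)=∅
  fail(7) 'ac': from fail(6)=0 chase 'c': 0 ⇒ 1;  out=∅∪out(1)={0}
  fail(12) 'dc': from fail(11)=0 chase 'c': 0 ⇒ 1;  out=∅∪out(1)={0}
  fail(18) 'bb': from fail(17)=0 chase 'b': 0 ⇒ 17;  out={5}∪out(17)={5}
  fail(3) 'cad': from fail(2)=6 chase 'd': 6→0 ⇒ 11;  out=∅∪out(11)=∅
  fail(8) 'aca': from fail(7)=1 chase 'a': 1 ⇒ 2;  out=∅∪out(2)=∅
  fail(13) 'dca': from fail(12)=1 chase 'a': 1 ⇒ 2;  out=∅∪out(2)=∅
  fail(19) 'bbd': from fail(18)=17 chase 'd': 17→0 ⇒ 11;  out=∅∪out(11)=∅
  fail(4) 'cadb': from fail(3)=11 chase 'b': 11→0 ⇒ 17;  out=∅∪out(17)=∅
  fail(9) 'acab': from fail(8)=2 chase 'b': 2→6→0 ⇒ 17;  out=∅∪out(17)=∅
  fail(14) 'dcad': from fail(13)=2 chase 'd': 2 ⇒ 3;  out=∅∪out(3)=∅
  fail(20) 'bbdd': from fail(19)=11 chase 'd': 11→0 ⇒ 11;  out=∅∪out(11)=∅
  fail(5) 'cadbc': from fail(4)=17 chase 'c': 17→0 ⇒ 1;  out={1}∪out(1)={0,1}
  fail(10) 'acabb': from fail(9)=17 chase 'b': 17 ⇒ 18;  out={2}∪out(18)={2,5}
  fail(15) 'dcada': from fail(14)=3 chase 'a': 3→11→0 ⇒ 6;  out=∅∪out(6)=∅
  fail(21) 'bbddb': from fail(20)=11 chase 'b': 11→0 ⇒ 17;  out={4}∪out(17)={4}
  fail(16) 'dcadab': from fail(15)=6 chase 'b': 6→0 ⇒ 17;  out={3}∪out(17)={3}

Run:
[0] read 'c'  n0⇒n1  → match P0@[0:0]
[1] read 'a'  n1⇒n2
[2] read 'c'  n2⇒n7 (fail-walked)  → match P0@[2:2]
[3] read 'a'  n7⇒n8
[4] read 'b'  n8⇒n9
[5] read 'b'  n9⇒n10  → match P2@[1:5],P5@[4:5]
[6] read 'd'  n10⇒n19 (fail-walked)
[7] read 'd'  n19⇒n20
[8] read 'a'  n20⇒n6 (fail-walked)
[9] read 'c'  n6⇒n7  → match P0@[9:9]
[10] read 'a'  n7⇒n8
[11] read 'b'  n8⇒n9
[12] read 'b'  n9⇒n10  → match P2@[8:12],P5@[11:12]
[13] read 'c'  n10⇒n1 (fail-walked)  → match P0@[13:13]
[14] read 'a'  n1⇒n2
[15] read 'a'  n2⇒n6 (fail-walked)
[16] read 'c'  n6⇒n7  → match P0@[16:16]
[17] read 'a'  n7⇒n8
[18] read 'b'  n8⇒n9
[19] read 'b'  n9⇒n10  → match P2@[15:19],P5@[18:19]
[20] read 'b'  n10⇒n18 (fail-walked)  → match P5@[19:20]
[21] read 'b'  n18⇒n18 (fail-walked)  → match P5@[20:21]
[22] read 'a'  n18⇒n6 (fail-walked)
[23] read 'c'  n6⇒n7  → match P0@[23:23]
[24] read 'a'  n7⇒n8
[25] read 'b'  n8⇒n9
[26] read 'b'  n9⇒n10  → match P2@[22:26],P5@[25:26]
[27] read 'd'  n10⇒n19 (fail-walked)
[28] read 'c'  n19⇒n12 (fail-walked)  → match P0@[28:28]
[29] read 'a'  n12⇒n13
[30] read 'b'  n13⇒n17 (fail-walked)
[31] read 'b'  n17⇒n18  → match P5@[30:31]
[32] read 'd'  n18⇒n19
[33] read 'd'  n19⇒n20
[34] read 'b'  n20⇒n21  → match P4@[30:34]
[35] read 'a'  n21⇒n6 (fail-walked)
[36] read 'c'  n6⇒n7  → match P0@[36:36]
[37] read 'a'  n7⇒n8
[38] read 'b'  n8⇒n9
[39] read 'b'  n9⇒n10  → match P2@[35:39],P5@[38:39]
[40] read 'a'  n10⇒n6 (fail-walked)
[41] read 'd'  n6⇒n11 (fail-walked)
[42] read 'b'  n11⇒n17 (fail-walked)
[43] read 'b'  n17⇒n18  → match P5@[42:43]
[44] read 'd'  n18⇒n19
[45] read 'd'  n19⇒n20
[46] read 'b'  n20⇒n21  → match P4@[42:46]
[47] read 'c'  n21⇒n1 (fail-walked)  → match P0@[47:47]
[48] read 'b'  n1⇒n17 (fail-walked)
[49] read 'b'  n17⇒n18  → match P5@[48:49]
[50] read 'a'  n18⇒n6 (fail-walked)
[51] read 'a'  n6⇒n6 (fail-walked)
[52] read 'b'  n6⇒n17 (fail-walked)
[53] read 'b'  n17⇒n18  → match P5@[52:53]
[54] read 'd'  n18⇒n19

Matches: [[0,0],[2,0],[5,2],[5,5],[9,0],[12,2],[12,5],[13,0],[16,0],[19,2],[19,5],[20,5],[21,5],[23,0],[26,2],[26,5],[28,0],[31,5],[34,4],[36,0],[39,2],[39,5],[43,5],[46,4],[47,0],[49,5],[53,5]]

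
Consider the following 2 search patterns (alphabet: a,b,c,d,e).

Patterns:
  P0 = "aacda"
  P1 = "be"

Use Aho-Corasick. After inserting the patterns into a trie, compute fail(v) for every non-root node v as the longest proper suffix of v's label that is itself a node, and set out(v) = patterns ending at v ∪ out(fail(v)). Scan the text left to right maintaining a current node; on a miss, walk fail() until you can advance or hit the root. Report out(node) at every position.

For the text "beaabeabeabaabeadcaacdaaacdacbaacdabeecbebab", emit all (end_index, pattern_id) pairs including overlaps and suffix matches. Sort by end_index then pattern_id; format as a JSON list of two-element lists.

Build:
Trie (insert patterns):
  n0 'ε': a→1 b→6
  n1 'a': a→2
  n2 'aa': c→3
  n3 'aac': d→4
  n4 'aacd': a→5
  n5 'aacda': ·  ←P0
  n6 'b': e→7
  n7 'be': ·  ←P1

BFS fail/out derivation:
  n1('a'): parent n0 fail=0; on 'a' 0 → fail=0;  out ∅∪∅=∅
  n6('b'): parent n0 fail=0; on 'b' 0 → fail=0;  out ∅∪∅=∅
  n2('aa'): parent n1 fail=0; on 'a' 0 → fail=1;  out ∅∪∅=∅
  n7('be'): parent n6 fail=0; on 'e' 0 → fail=0;  out {1}∪∅={1}
  n3('aac'): parent n2 fail=1; on 'c' 1→0 → fail=0;  out ∅∪∅=∅
  n4('aacd'): parent n3 fail=0; on 'd' 0 → fail=0;  out ∅∪∅=∅
  n5('aacda'): parent n4 fail=0; on 'a' 0 → fail=1;  out {0}∪∅={0}

Text stream:
pos 0 'b': at 6
pos 1 'e': at 7  ** P1@[0:1]
pos 2 'a': at 1 (fail-walked)
pos 3 'a': at 2
pos 4 'b': at 6 (fail-walked)
pos 5 'e': at 7  ** P1@[4:5]
pos 6 'a': at 1 (fail-walked)
pos 7 'b': at 6 (fail-walked)
pos 8 'e': at 7  ** P1@[7:8]
pos 9 'a': at 1 (fail-walked)
pos 10 'b': at 6 (fail-walked)
pos 11 'a': at 1 (fail-walked)
pos 12 'a': at 2
pos 13 'b': at 6 (fail-walked)
pos 14 'e': at 7  ** P1@[13:14]
pos 15 'a': at 1 (fail-walked)
pos 16 'd': at 0 (fail-walked)
pos 17 'c': at 0
pos 18 'a': at 1
pos 19 'a': at 2
pos 20 'c': at 3
pos 21 'd': at 4
pos 22 'a': at 5  ** P0@[18:22]
pos 23 'a': at 2 (fail-walked)
pos 24 'a': at 2 (fail-walked)
pos 25 'c': at 3
pos 26 'd': at 4
pos 27 'a': at 5  ** P0@[23:27]
pos 28 'c': at 0 (fail-walked)
pos 29 'b': at 6
pos 30 'a': at 1 (fail-walked)
pos 31 'a': at 2
pos 32 'c': at 3
pos 33 'd': at 4
pos 34 'a': at 5  ** P0@[30:34]
pos 35 'b': at 6 (fail-walked)
pos 36 'e': at 7  ** P1@[35:36]
pos 37 'e': at 0 (fail-walked)
pos 38 'c': at 0
pos 39 'b': at 6
pos 40 'e': at 7  ** P1@[39:40]
pos 41 'b': at 6 (fail-walked)
pos 42 'a': at 1 (fail-walked)
pos 43 'b': at 6 (fail-walked)

Matches: [[1,1],[5,1],[8,1],[14,1],[22,0],[27,0],[34,0],[36,1],[40,1]]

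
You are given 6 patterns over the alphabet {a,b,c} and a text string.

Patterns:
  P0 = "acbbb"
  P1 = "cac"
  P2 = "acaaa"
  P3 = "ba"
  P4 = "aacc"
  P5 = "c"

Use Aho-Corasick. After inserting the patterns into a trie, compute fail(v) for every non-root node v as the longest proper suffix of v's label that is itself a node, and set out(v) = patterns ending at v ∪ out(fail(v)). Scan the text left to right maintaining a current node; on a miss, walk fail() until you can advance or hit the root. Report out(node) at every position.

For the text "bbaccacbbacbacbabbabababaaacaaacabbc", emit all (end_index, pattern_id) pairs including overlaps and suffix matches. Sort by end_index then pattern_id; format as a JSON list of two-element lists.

Build automaton:
Trie nodes:
  0='ε' goto a→1 b→12 c→6
  1='a' goto a→14 c→2
  2='ac' goto a→9 b→3
  3='acb' goto b→4
  4='acbb' goto b→5
  5='acbbb' goto ·  ←P0
  6='c' goto a→7  ←P5
  7='ca' goto c→8
  8='cac' goto ·  ←P1
  9='aca' goto a→10
  10='acaa' goto a→11
  11='acaaa' goto ·  ←P2
  12='b' goto a→13
  13='ba' goto ·  ←P3
  14='aa' goto c→15
  15='aac' goto c→16
  16='aacc' goto ·  ←P4

Failure links (BFS by depth):
  fail(1) 'a': from fail(0)=0 chase 'a': 0 ⇒ 0;  out=∅∪out(0)=∅
  fail(6) 'c': from fail(0)=0 chase 'c': 0 ⇒ 0;  out={5}∪out(0)={5}
  fail(12) 'b': from fail(0)=0 chase 'b': 0 ⇒ 0;  out=∅∪out(0)=∅
  fail(2) 'ac': from fail(1)=0 chase 'c': 0 ⇒ 6;  out=∅∪out(6)={5}
  fail(7) 'ca': from fail(6)=0 chase 'a': 0 ⇒ 1;  out=∅∪out(1)=∅
  fail(13) 'ba': from fail(12)=0 chase 'a': 0 ⇒ 1;  out={3}∪out(1)={3}
  fail(14) 'aa': from fail(1)=0 chase 'a': 0 ⇒ 1;  out=∅∪out(1)=∅
  fail(3) 'acb': from fail(2)=6 chase 'b': 6→0 ⇒ 12;  out=∅∪out(12)=∅
  fail(8) 'cac': from fail(7)=1 chase 'c': 1 ⇒ 2;  out={1}∪out(2)={1,5}
  fail(9) 'aca': from fail(2)=6 chase 'a': 6 ⇒ 7;  out=∅∪out(7)=∅
  fail(15) 'aac': from fail(14)=1 chase 'c': 1 ⇒ 2;  out=∅∪out(2)={5}
  fail(4) 'acbb': from fail(3)=12 chase 'b': 12→0 ⇒ 12;  out=∅∪out(12)=∅
  fail(10) 'acaa': from fail(9)=7 chase 'a': 7→1 ⇒ 14;  out=∅∪out(14)=∅
  fail(16) 'aacc': from fail(15)=2 chase 'c': 2→6→0 ⇒ 6;  out={4}∪out(6)={4,5}
  fail(5) 'acbbb': from fail(4)=12 chase 'b': 12→0 ⇒ 12;  out={0}∪out(12)={0}
  fail(11) 'acaaa': from fail(10)=14 chase 'a': 14→1 ⇒ 14;  out={2}∪out(14)={2}

Run:
i=0 'b': node 0→12
i=1 'b': node 12→12 (via fail)
i=2 'a': node 12→13  ** P3@[1:2]
i=3 'c': node 13→2 (via fail)  ** P5@[3:3]
i=4 'c': node 2→6 (via fail)  ** P5@[4:4]
i=5 'a': node 6→7
i=6 'c': node 7→8  ** P1@[4:6],P5@[6:6]
i=7 'b': node 8→3 (via fail)
i=8 'b': node 3→4
i=9 'a': node 4→13 (via fail)  ** P3@[8:9]
i=10 'c': node 13→2 (via fail)  ** P5@[10:10]
i=11 'b': node 2→3
i=12 'a': node 3→13 (via fail)  ** P3@[11:12]
i=13 'c': node 13→2 (via fail)  ** P5@[13:13]
i=14 'b': node 2→3
i=15 'a': node 3→13 (via fail)  ** P3@[14:15]
i=16 'b': node 13→12 (via fail)
i=17 'b': node 12→12 (via fail)
i=18 'a': node 12→13  ** P3@[17:18]
i=19 'b': node 13→12 (via fail)
i=20 'a': node 12→13  ** P3@[19:20]
i=21 'b': node 13→12 (via fail)
i=22 'a': node 12→13  ** P3@[21:22]
i=23 'b': node 13→12 (via fail)
i=24 'a': node 12→13  ** P3@[23:24]
i=25 'a': node 13→14 (via fail)
i=26 'a': node 14→14 (via fail)
i=27 'c': node 14→15  ** P5@[27:27]
i=28 'a': node 15→9 (via fail)
i=29 'a': node 9→10
i=30 'a': node 10→11  ** P2@[26:30]
i=31 'c': node 11→15 (via fail)  ** P5@[31:31]
i=32 'a': node 15→9 (via fail)
i=33 'b': node 9→12 (via fail)
i=34 'b': node 12→12 (via fail)
i=35 'c': node 12→6 (via fail)  ** P5@[35:35]

All matches (sorted): [[2,3],[3,5],[4,5],[6,1],[6,5],[9,3],[10,5],[12,3],[13,5],[15,3],[18,3],[20,3],[22,3],[24,3],[27,5],[30,2],[31,5],[35,5]]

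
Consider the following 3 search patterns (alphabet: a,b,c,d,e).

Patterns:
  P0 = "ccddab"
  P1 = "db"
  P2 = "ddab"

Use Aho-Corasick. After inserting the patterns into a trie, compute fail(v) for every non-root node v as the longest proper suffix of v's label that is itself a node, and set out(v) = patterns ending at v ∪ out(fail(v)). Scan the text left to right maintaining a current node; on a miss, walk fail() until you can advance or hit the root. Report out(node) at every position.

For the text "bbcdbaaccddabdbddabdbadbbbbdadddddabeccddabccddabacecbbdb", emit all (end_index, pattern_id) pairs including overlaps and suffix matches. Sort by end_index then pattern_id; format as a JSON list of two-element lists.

Build automaton:
Trie (insert patterns):
  0='ε' goto c→1 d→7
  1='c' goto c→2
  2='cc' goto d→3
  3='ccd' goto d→4
  4='ccdd' goto a→5
  5='ccdda' goto b→6
  6='ccddab' goto ·  [P0 ends]
  7='d' goto b→8 d→9
  8='db' goto ·  [P1 ends]
  9='dd' goto a→10
  10='dda' goto b→11
  11='ddab' goto ·  [P2 ends]

Failure links (BFS by depth):
  fail(1) 'c': from fail(0)=0 chase 'c': 0 ⇒ 0;  out=∅∪out(0)=∅
  fail(7) 'd': from fail(0)=0 chase 'd': 0 ⇒ 0;  out=∅∪out(0)=∅
  fail(2) 'cc': from fail(1)=0 chase 'c': 0 ⇒ 1;  out=∅∪out(1)=∅
  fail(8) 'db': from fail(7)=0 chase 'b': 0 ⇒ 0;  out={1}∪out(0)={1}
  fail(9) 'dd': from fail(7)=0 chase 'd': 0 ⇒ 7;  out=∅∪out(7)=∅
  fail(3) 'ccd': from fail(2)=1 chase 'd': 1→0 ⇒ 7;  out=∅∪out(7)=∅
  fail(10) 'dda': from fail(9)=7 chase 'a': 7→0 ⇒ 0;  out=∅∪out(0)=∅
  fail(4) 'ccdd': from fail(3)=7 chase 'd': 7 ⇒ 9;  out=∅∪out(9)=∅
  fail(11) 'ddab': from fail(10)=0 chase 'b': 0 ⇒ 0;  out={2}∪out(0)={2}
  fail(5) 'ccdda': from fail(4)=9 chase 'a': 9 ⇒ 10;  out=∅∪out(10)=∅
  fail(6) 'ccddab': from fail(5)=10 chase 'b': 10 ⇒ 11;  out={0}∪out(11)={0,2}

Text stream:
[0] read 'b'  n0⇒n0
[1] read 'b'  n0⇒n0
[2] read 'c'  n0⇒n1
[3] read 'd'  n1⇒n7 (fail-walked)
[4] read 'b'  n7⇒n8  → match P1@[3:4]
[5] read 'a'  n8⇒n0 (fail-walked)
[6] read 'a'  n0⇒n0
[7] read 'c'  n0⇒n1
[8] read 'c'  n1⇒n2
[9] read 'd'  n2⇒n3
[10] read 'd'  n3⇒n4
[11] read 'a'  n4⇒n5
[12] read 'b'  n5⇒n6  → match P0@[7:12],P2@[9:12]
[13] read 'd'  n6⇒n7 (fail-walked)
[14] read 'b'  n7⇒n8  → match P1@[13:14]
[15] read 'd'  n8⇒n7 (fail-walked)
[16] read 'd'  n7⇒n9
[17] read 'a'  n9⇒n10
[18] read 'b'  n10⇒n11  → match P2@[15:18]
[19] read 'd'  n11⇒n7 (fail-walked)
[20] read 'b'  n7⇒n8  → match P1@[19:20]
[21] read 'a'  n8⇒n0 (fail-walked)
[22] read 'd'  n0⇒n7
[23] read 'b'  n7⇒n8  → match P1@[22:23]
[24] read 'b'  n8⇒n0 (fail-walked)
[25] read 'b'  n0⇒n0
[26] read 'b'  n0⇒n0
[27] read 'd'  n0⇒n7
[28] read 'a'  n7⇒n0 (fail-walked)
[29] read 'd'  n0⇒n7
[30] read 'd'  n7⇒n9
[31] read 'd'  n9⇒n9 (fail-walked)
[32] read 'd'  n9⇒n9 (fail-walked)
[33] read 'd'  n9⇒n9 (fail-walked)
[34] read 'a'  n9⇒n10
[35] read 'b'  n10⇒n11  → match P2@[32:35]
[36] read 'e'  n11⇒n0 (fail-walked)
[37] read 'c'  n0⇒n1
[38] read 'c'  n1⇒n2
[39] read 'd'  n2⇒n3
[40] read 'd'  n3⇒n4
[41] read 'a'  n4⇒n5
[42] read 'b'  n5⇒n6  → match P0@[37:42],P2@[39:42]
[43] read 'c'  n6⇒n1 (fail-walked)
[44] read 'c'  n1⇒n2
[45] read 'd'  n2⇒n3
[46] read 'd'  n3⇒n4
[47] read 'a'  n4⇒n5
[48] read 'b'  n5⇒n6  → match P0@[43:48],P2@[45:48]
[49] read 'a'  n6⇒n0 (fail-walked)
[50] read 'c'  n0⇒n1
[51] read 'e'  n1⇒n0 (fail-walked)
[52] read 'c'  n0⇒n1
[53] read 'b'  n1⇒n0 (fail-walked)
[54] read 'b'  n0⇒n0
[55] read 'd'  n0⇒n7
[56] read 'b'  n7⇒n8  → match P1@[55:56]

Matches: [[4,1],[12,0],[12,2],[14,1],[18,2],[20,1],[23,1],[35,2],[42,0],[42,2],[48,0],[48,2],[56,1]]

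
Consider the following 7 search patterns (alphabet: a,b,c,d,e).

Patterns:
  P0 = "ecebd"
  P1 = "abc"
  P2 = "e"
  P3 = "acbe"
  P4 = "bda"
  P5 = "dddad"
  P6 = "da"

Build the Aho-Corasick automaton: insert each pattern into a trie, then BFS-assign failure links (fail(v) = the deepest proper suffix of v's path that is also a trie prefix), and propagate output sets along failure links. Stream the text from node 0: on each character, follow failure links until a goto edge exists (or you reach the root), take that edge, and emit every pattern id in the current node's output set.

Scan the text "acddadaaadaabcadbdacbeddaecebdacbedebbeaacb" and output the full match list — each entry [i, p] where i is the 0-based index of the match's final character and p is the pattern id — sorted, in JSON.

Build automaton:
Trie nodes:
  0='ε' goto a→6 b→12 d→15 e→1
  1='e' goto c→2  [P2 ends]
  2='ec' goto e→3
  3='ece' goto b→4
  4='eceb' goto d→5
  5='ecebd' goto ·  [P0 ends]
  6='a' goto b→7 c→9
  7='ab' goto c→8
  8='abc' goto ·  [P1 ends]
  9='ac' goto b→10
  10='acb' goto e→11
  11='acbe' goto ·  [P3 ends]
  12='b' goto d→13
  13='bd' goto a→14
  14='bda' goto ·  [P4 ends]
  15='d' goto a→20 d→16
  16='dd' goto d→17
  17='ddd' goto a→18
  18='ddda' goto d→19
  19='dddad' goto ·  [P5 ends]
  20='da' goto ·  [P6 ends]

BFS fail/out derivation:
  n1('e'): parent n0 fail=0; on 'e' 0 → fail=0;  out {2}∪∅={2}
  n6('a'): parent n0 fail=0; on 'a' 0 → fail=0;  out ∅∪∅=∅
  n12('b'): parent n0 fail=0; on 'b' 0 → fail=0;  out ∅∪∅=∅
  n15('d'): parent n0 fail=0; on 'd' 0 → fail=0;  out ∅∪∅=∅
  n2('ec'): parent n1 fail=0; on 'c' 0 → fail=0;  out ∅∪∅=∅
  n7('ab'): parent n6 fail=0; on 'b' 0 → fail=12;  out ∅∪∅=∅
  n9('ac'): parent n6 fail=0; on 'c' 0 → fail=0;  out ∅∪∅=∅
  n13('bd'): parent n12 fail=0; on 'd' 0 → fail=15;  out ∅∪∅=∅
  n16('dd'): parent n15 fail=0; on 'd' 0 → fail=15;  out ∅∪∅=∅
  n20('da'): parent n15 fail=0; on 'a' 0 → fail=6;  out {6}∪∅={6}
  n3('ece'): parent n2 fail=0; on 'e' 0 → fail=1;  out ∅∪{2}={2}
  n8('abc'): parent n7 fail=12; on 'c' 12→0 → fail=0;  out {1}∪∅={1}
  n10('acb'): parent n9 fail=0; on 'b' 0 → fail=12;  out ∅∪∅=∅
  n14('bda'): parent n13 fail=15; on 'a' 15 → fail=20;  out {4}∪{6}={4,6}
  n17('ddd'): parent n16 fail=15; on 'd' 15 → fail=16;  out ∅∪∅=∅
  n4('eceb'): parent n3 fail=1; on 'b' 1→0 → fail=12;  out ∅∪∅=∅
  n11('acbe'): parent n10 fail=12; on 'e' 12→0 → fail=1;  out {3}∪{2}={2,3}
  n18('ddda'): parent n17 fail=16; on 'a' 16→15 → fail=20;  out ∅∪{6}={6}
  n5('ecebd'): parent n4 fail=12; on 'd' 12 → fail=13;  out {0}∪∅={0}
  n19('dddad'): parent n18 fail=20; on 'd' 20→6→0 → fail=15;  out {5}∪∅={5}

Run:
i=0 'a': node 0→6
i=1 'c': node 6→9
i=2 'd': node 9→15 (via fail)
i=3 'd': node 15→16
i=4 'a': node 16→20 (via fail)  → match P6@[3:4]
i=5 'd': node 20→15 (via fail)
i=6 'a': node 15→20  → match P6@[5:6]
i=7 'a': node 20→6 (via fail)
i=8 'a': node 6→6 (via fail)
i=9 'd': node 6→15 (via fail)
i=10 'a': node 15→20  → match P6@[9:10]
i=11 'a': node 20→6 (via fail)
i=12 'b': node 6→7
i=13 'c': node 7→8  → match P1@[11:13]
i=14 'a': node 8→6 (via fail)
i=15 'd': node 6→15 (via fail)
i=16 'b': node 15→12 (via fail)
i=17 'd': node 12→13
i=18 'a': node 13→14  → match P4@[16:18],P6@[17:18]
i=19 'c': node 14→9 (via fail)
i=20 'b': node 9→10
i=21 'e': node 10→11  → match P2@[21:21],P3@[18:21]
i=22 'd': node 11→15 (via fail)
i=23 'd': node 15→16
i=24 'a': node 16→20 (via fail)  → match P6@[23:24]
i=25 'e': node 20→1 (via fail)  → match P2@[25:25]
i=26 'c': node 1→2
i=27 'e': node 2→3  → match P2@[27:27]
i=28 'b': node 3→4
i=29 'd': node 4→5  → match P0@[25:29]
i=30 'a': node 5→14 (via fail)  → match P4@[28:30],P6@[29:30]
i=31 'c': node 14→9 (via fail)
i=32 'b': node 9→10
i=33 'e': node 10→11  → match P2@[33:33],P3@[30:33]
i=34 'd': node 11→15 (via fail)
i=35 'e': node 15→1 (via fail)  → match P2@[35:35]
i=36 'b': node 1→12 (via fail)
i=37 'b': node 12→12 (via fail)
i=38 'e': node 12→1 (via fail)  → match P2@[38:38]
i=39 'a': node 1→6 (via fail)
i=40 'a': node 6→6 (via fail)
i=41 'c': node 6→9
i=42 'b': node 9→10

Result: [[4,6],[6,6],[10,6],[13,1],[18,4],[18,6],[21,2],[21,3],[24,6],[25,2],[27,2],[29,0],[30,4],[30,6],[33,2],[33,3],[35,2],[38,2]]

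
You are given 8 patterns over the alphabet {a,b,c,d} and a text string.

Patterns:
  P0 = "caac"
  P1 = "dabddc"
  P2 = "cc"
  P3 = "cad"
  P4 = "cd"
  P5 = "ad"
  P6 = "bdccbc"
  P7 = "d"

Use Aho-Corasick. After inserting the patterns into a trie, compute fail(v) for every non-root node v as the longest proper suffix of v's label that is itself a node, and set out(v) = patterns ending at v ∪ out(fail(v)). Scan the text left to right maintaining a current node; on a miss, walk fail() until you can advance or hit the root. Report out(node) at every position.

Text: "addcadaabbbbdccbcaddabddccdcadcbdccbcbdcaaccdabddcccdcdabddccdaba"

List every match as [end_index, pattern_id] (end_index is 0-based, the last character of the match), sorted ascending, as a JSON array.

Build automaton:
Trie nodes:
  0='ε' goto a→14 b→16 c→1 d→5
  1='c' goto a→2 c→11 d→13
  2='ca' goto a→3 d→12
  3='caa' goto c→4
  4='caac' goto ·  [P0 ends]
  5='d' goto a→6  [P7 ends]
  6='da' goto b→7
  7='dab' goto d→8
  8='dabd' goto d→9
  9='dabdd' goto c→10
  10='dabddc' goto ·  [P1 ends]
  11='cc' goto ·  [P2 ends]
  12='cad' goto ·  [P3 ends]
  13='cd' goto ·  [P4 ends]
  14='a' goto d→15
  15='ad' goto ·  [P5 ends]
  16='b' goto d→17
  17='bd' goto c→18
  18='bdc' goto c→19
  19='bdcc' goto b→20
  20='bdccb' goto c→21
  21='bdccbc' goto ·  [P6 ends]

Failure links (BFS by depth):
  fail(1) 'c': from fail(0)=0 chase 'c': 0 ⇒ 0;  out=∅∪out(0)=∅
  fail(5) 'd': from fail(0)=0 chase 'd': 0 ⇒ 0;  out={7}∪out(0)={7}
  fail(14) 'a': from fail(0)=0 chase 'a': 0 ⇒ 0;  out=∅∪out(0)=∅
  fail(16) 'b': from fail(0)=0 chase 'b': 0 ⇒ 0;  out=∅∪out(0)=∅
  fail(2) 'ca': from fail(1)=0 chase 'a': 0 ⇒ 14;  out=∅∪out(14)=∅
  fail(6) 'da': from fail(5)=0 chase 'a': 0 ⇒ 14;  out=∅∪out(14)=∅
  fail(11) 'cc': from fail(1)=0 chase 'c': 0 ⇒ 1;  out={2}∪out(1)={2}
  fail(13) 'cd': from fail(1)=0 chase 'd': 0 ⇒ 5;  out={4}∪out(5)={4,7}
  fail(15) 'ad': from fail(14)=0 chase 'd': 0 ⇒ 5;  out={5}∪out(5)={5,7}
  fail(17) 'bd': from fail(16)=0 chase 'd': 0 ⇒ 5;  out=∅∪out(5)={7}
  fail(3) 'caa': from fail(2)=14 chase 'a': 14→0 ⇒ 14;  out=∅∪out(14)=∅
  fail(7) 'dab': from fail(6)=14 chase 'b': 14→0 ⇒ 16;  out=∅∪out(16)=∅
  fail(12) 'cad': from fail(2)=14 chase 'd': 14 ⇒ 15;  out={3}∪out(15)={3,5,7}
  fail(18) 'bdc': from fail(17)=5 chase 'c': 5→0 ⇒ 1;  out=∅∪out(1)=∅
  fail(4) 'caac': from fail(3)=14 chase 'c': 14→0 ⇒ 1;  out={0}∪out(1)={0}
  fail(8) 'dabd': from fail(7)=16 chase 'd': 16 ⇒ 17;  out=∅∪out(17)={7}
  fail(19) 'bdcc': from fail(18)=1 chase 'c': 1 ⇒ 11;  out=∅∪out(11)={2}
  fail(9) 'dabdd': from fail(8)=17 chase 'd': 17→5→0 ⇒ 5;  out=∅∪out(5)={7}
  fail(20) 'bdccb': from fail(19)=11 chase 'b': 11→1→0 ⇒ 16;  out=∅∪out(16)=∅
  fail(10) 'dabddc': from fail(9)=5 chase 'c': 5→0 ⇒ 1;  out={1}∪out(1)={1}
  fail(21) 'bdccbc': from fail(20)=16 chase 'c': 16→0 ⇒ 1;  out={6}∪out(1)={6}

Text stream:
pos 0 'a': at 14
pos 1 'd': at 15  emit P5@[0:1],P7@[1:1]
pos 2 'd': at 5 (via fail)  emit P7@[2:2]
pos 3 'c': at 1 (via fail)
pos 4 'a': at 2
pos 5 'd': at 12  emit P3@[3:5],P5@[4:5],P7@[5:5]
pos 6 'a': at 6 (via fail)
pos 7 'a': at 14 (via fail)
pos 8 'b': at 16 (via fail)
pos 9 'b': at 16 (via fail)
pos 10 'b': at 16 (via fail)
pos 11 'b': at 16 (via fail)
pos 12 'd': at 17  emit P7@[12:12]
pos 13 'c': at 18
pos 14 'c': at 19  emit P2@[13:14]
pos 15 'b': at 20
pos 16 'c': at 21  emit P6@[11:16]
pos 17 'a': at 2 (via fail)
pos 18 'd': at 12  emit P3@[16:18],P5@[17:18],P7@[18:18]
pos 19 'd': at 5 (via fail)  emit P7@[19:19]
pos 20 'a': at 6
pos 21 'b': at 7
pos 22 'd': at 8  emit P7@[22:22]
pos 23 'd': at 9  emit P7@[23:23]
pos 24 'c': at 10  emit P1@[19:24]
pos 25 'c': at 11 (via fail)  emit P2@[24:25]
pos 26 'd': at 13 (via fail)  emit P4@[25:26],P7@[26:26]
pos 27 'c': at 1 (via fail)
pos 28 'a': at 2
pos 29 'd': at 12  emit P3@[27:29],P5@[28:29],P7@[29:29]
pos 30 'c': at 1 (via fail)
pos 31 'b': at 16 (via fail)
pos 32 'd': at 17  emit P7@[32:32]
pos 33 'c': at 18
pos 34 'c': at 19  emit P2@[33:34]
pos 35 'b': at 20
pos 36 'c': at 21  emit P6@[31:36]
pos 37 'b': at 16 (via fail)
pos 38 'd': at 17  emit P7@[38:38]
pos 39 'c': at 18
pos 40 'a': at 2 (via fail)
pos 41 'a': at 3
pos 42 'c': at 4  emit P0@[39:42]
pos 43 'c': at 11 (via fail)  emit P2@[42:43]
pos 44 'd': at 13 (via fail)  emit P4@[43:44],P7@[44:44]
pos 45 'a': at 6 (via fail)
pos 46 'b': at 7
pos 47 'd': at 8  emit P7@[47:47]
pos 48 'd': at 9  emit P7@[48:48]
pos 49 'c': at 10  emit P1@[44:49]
pos 50 'c': at 11 (via fail)  emit P2@[49:50]
pos 51 'c': at 11 (via fail)  emit P2@[50:51]
pos 52 'd': at 13 (via fail)  emit P4@[51:52],P7@[52:52]
pos 53 'c': at 1 (via fail)
pos 54 'd': at 13  emit P4@[53:54],P7@[54:54]
pos 55 'a': at 6 (via fail)
pos 56 'b': at 7
pos 57 'd': at 8  emit P7@[57:57]
pos 58 'd': at 9  emit P7@[58:58]
pos 59 'c': at 10  emit P1@[54:59]
pos 60 'c': at 11 (via fail)  emit P2@[59:60]
pos 61 'd': at 13 (via fail)  emit P4@[60:61],P7@[61:61]
pos 62 'a': at 6 (via fail)
pos 63 'b': at 7
pos 64 'a': at 14 (via fail)

Matches: [[1,5],[1,7],[2,7],[5,3],[5,5],[5,7],[12,7],[14,2],[16,6],[18,3],[18,5],[18,7],[19,7],[22,7],[23,7],[24,1],[25,2],[26,4],[26,7],[29,3],[29,5],[29,7],[32,7],[34,2],[36,6],[38,7],[42,0],[43,2],[44,4],[44,7],[47,7],[48,7],[49,1],[50,2],[51,2],[52,4],[52,7],[54,4],[54,7],[57,7],[58,7],[59,1],[60,2],[61,4],[61,7]]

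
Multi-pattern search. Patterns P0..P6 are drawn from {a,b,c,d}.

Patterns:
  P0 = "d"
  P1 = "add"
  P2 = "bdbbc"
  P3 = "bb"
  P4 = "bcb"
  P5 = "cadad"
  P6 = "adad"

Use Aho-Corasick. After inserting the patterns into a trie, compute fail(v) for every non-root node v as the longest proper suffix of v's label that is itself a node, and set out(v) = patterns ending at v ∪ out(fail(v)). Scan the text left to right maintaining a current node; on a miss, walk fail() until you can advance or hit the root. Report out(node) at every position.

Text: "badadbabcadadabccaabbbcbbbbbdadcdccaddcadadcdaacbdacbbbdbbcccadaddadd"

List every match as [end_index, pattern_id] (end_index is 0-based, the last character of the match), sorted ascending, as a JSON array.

Construct AC machine:
Trie nodes:
  n0 'ε': a→2 b→5 c→13 d→1
  n1 'd': ·  [P0 ends]
  n2 'a': d→3
  n3 'ad': a→18 d→4
  n4 'add': ·  [P1 ends]
  n5 'b': b→10 c→11 d→6
  n6 'bd': b→7
  n7 'bdb': b→8
  n8 'bdbb': c→9
  n9 'bdbbc': ·  [P2 ends]
  n10 'bb': ·  [P3 ends]
  n11 'bc': b→12
  n12 'bcb': ·  [P4 ends]
  n13 'c': a→14
  n14 'ca': d→15
  n15 'cad': a→16
  n16 'cada': d→17
  n17 'cadad': ·  [P5 ends]
  n18 'ada': d→19
  n19 'adad': ·  [P6 ends]

BFS fail/out derivation:
  fail(1) 'd': from fail(0)=0 chase 'd': 0 ⇒ 0;  out={0}∪out(0)={0}
  fail(2) 'a': from fail(0)=0 chase 'a': 0 ⇒ 0;  out=∅∪out(0)=∅
  fail(5) 'b': from fail(0)=0 chase 'b': 0 ⇒ 0;  out=∅∪out(0)=∅
  fail(13) 'c': from fail(0)=0 chase 'c': 0 ⇒ 0;  out=∅∪out(0)=∅
  fail(3) 'ad': from fail(2)=0 chase 'd': 0 ⇒ 1;  out=∅∪out(1)={0}
  fail(6) 'bd': from fail(5)=0 chase 'd': 0 ⇒ 1;  out=∅∪out(1)={0}
  fail(10) 'bb': from fail(5)=0 chase 'b': 0 ⇒ 5;  out={3}∪out(5)={3}
  fail(11) 'bc': from fail(5)=0 chase 'c': 0 ⇒ 13;  out=∅∪out(13)=∅
  fail(14) 'ca': from fail(13)=0 chase 'a': 0 ⇒ 2;  out=∅∪out(2)=∅
  fail(4) 'add': from fail(3)=1 chase 'd': 1→0 ⇒ 1;  out={1}∪out(1)={0,1}
  fail(7) 'bdb': from fail(6)=1 chase 'b': 1→0 ⇒ 5;  out=∅∪out(5)=∅
  fail(12) 'bcb': from fail(11)=13 chase 'b': 13→0 ⇒ 5;  out={4}∪out(5)={4}
  fail(15) 'cad': from fail(14)=2 chase 'd': 2 ⇒ 3;  out=∅∪out(3)={0}
  fail(18) 'ada': from fail(3)=1 chase 'a': 1→0 ⇒ 2;  out=∅∪out(2)=∅
  fail(8) 'bdbb': from fail(7)=5 chase 'b': 5 ⇒ 10;  out=∅∪out(10)={3}
  fail(16) 'cada': from fail(15)=3 chase 'a': 3 ⇒ 18;  out=∅∪out(18)=∅
  fail(19) 'adad': from fail(18)=2 chase 'd': 2 ⇒ 3;  out={6}∪out(3)={0,6}
  fail(9) 'bdbbc': from fail(8)=10 chase 'c': 10→5 ⇒ 11;  out={2}∪out(11)={2}
  fail(17) 'cadad': from fail(16)=18 chase 'd': 18 ⇒ 19;  out={5}∪out(19)={0,5,6}

Run:
i=0 'b': node 0→5
i=1 'a': node 5→2 (via fail)
i=2 'd': node 2→3  → match P0@[2:2]
i=3 'a': node 3→18
i=4 'd': node 18→19  → match P0@[4:4],P6@[1:4]
i=5 'b': node 19→5 (via fail)
i=6 'a': node 5→2 (via fail)
i=7 'b': node 2→5 (via fail)
i=8 'c': node 5→11
i=9 'a': node 11→14 (via fail)
i=10 'd': node 14→15  → match P0@[10:10]
i=11 'a': node 15→16
i=12 'd': node 16→17  → match P0@[12:12],P5@[8:12],P6@[9:12]
i=13 'a': node 17→18 (via fail)
i=14 'b': node 18→5 (via fail)
i=15 'c': node 5→11
i=16 'c': node 11→13 (via fail)
i=17 'a': node 13→14
i=18 'a': node 14→2 (via fail)
i=19 'b': node 2→5 (via fail)
i=20 'b': node 5→10  → match P3@[19:20]
i=21 'b': node 10→10 (via fail)  → match P3@[20:21]
i=22 'c': node 10→11 (via fail)
i=23 'b': node 11→12  → match P4@[21:23]
i=24 'b': node 12→10 (via fail)  → match P3@[23:24]
i=25 'b': node 10→10 (via fail)  → match P3@[24:25]
i=26 'b': node 10→10 (via fail)  → match P3@[25:26]
i=27 'b': node 10→10 (via fail)  → match P3@[26:27]
i=28 'd': node 10→6 (via fail)  → match P0@[28:28]
i=29 'a': node 6→2 (via fail)
i=30 'd': node 2→3  → match P0@[30:30]
i=31 'c': node 3→13 (via fail)
i=32 'd': node 13→1 (via fail)  → match P0@[32:32]
i=33 'c': node 1→13 (via fail)
i=34 'c': node 13→13 (via fail)
i=35 'a': node 13→14
i=36 'd': node 14→15  → match P0@[36:36]
i=37 'd': node 15→4 (via fail)  → match P0@[37:37],P1@[35:37]
i=38 'c': node 4→13 (via fail)
i=39 'a': node 13→14
i=40 'd': node 14→15  → match P0@[40:40]
i=41 'a': node 15→16
i=42 'd': node 16→17  → match P0@[42:42],P5@[38:42],P6@[39:42]
i=43 'c': node 17→13 (via fail)
i=44 'd': node 13→1 (via fail)  → match P0@[44:44]
i=45 'a': node 1→2 (via fail)
i=46 'a': node 2→2 (via fail)
i=47 'c': node 2→13 (via fail)
i=48 'b': node 13→5 (via fail)
i=49 'd': node 5→6  → match P0@[49:49]
i=50 'a': node 6→2 (via fail)
i=51 'c': node 2→13 (via fail)
i=52 'b': node 13→5 (via fail)
i=53 'b': node 5→10  → match P3@[52:53]
i=54 'b': node 10→10 (via fail)  → match P3@[53:54]
i=55 'd': node 10→6 (via fail)  → match P0@[55:55]
i=56 'b': node 6→7
i=57 'b': node 7→8  → match P3@[56:57]
i=58 'c': node 8→9  → match P2@[54:58]
i=59 'c': node 9→13 (via fail)
i=60 'c': node 13→13 (via fail)
i=61 'a': node 13→14
i=62 'd': node 14→15  → match P0@[62:62]
i=63 'a': node 15→16
i=64 'd': node 16→17  → match P0@[64:64],P5@[60:64],P6@[61:64]
i=65 'd': node 17→4 (via fail)  → match P0@[65:65],P1@[63:65]
i=66 'a': node 4→2 (via fail)
i=67 'd': node 2→3  → match P0@[67:67]
i=68 'd': node 3→4  → match P0@[68:68],P1@[66:68]

Result: [[2,0],[4,0],[4,6],[10,0],[12,0],[12,5],[12,6],[20,3],[21,3],[23,4],[24,3],[25,3],[26,3],[27,3],[28,0],[30,0],[32,0],[36,0],[37,0],[37,1],[40,0],[42,0],[42,5],[42,6],[44,0],[49,0],[53,3],[54,3],[55,0],[57,3],[58,2],[62,0],[64,0],[64,5],[64,6],[65,0],[65,1],[67,0],[68,0],[68,1]]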